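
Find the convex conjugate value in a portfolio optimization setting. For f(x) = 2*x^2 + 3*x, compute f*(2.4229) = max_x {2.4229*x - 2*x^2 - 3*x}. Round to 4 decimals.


f*(y) = sup_x {y*x - a*x^2 - b*x} = sup_x {(y-b)*x - a*x^2}
FOC: (y - b) - 2a*x = 0 => x* = (y - b)/(2a)
x* = (2.4229 - 3)/(2*2) = -0.1443
f*(2.4229) = (y-b)^2/(4a) = (2.4229 - 3)^2/(4*2)
= 0.333/8 = 0.0416


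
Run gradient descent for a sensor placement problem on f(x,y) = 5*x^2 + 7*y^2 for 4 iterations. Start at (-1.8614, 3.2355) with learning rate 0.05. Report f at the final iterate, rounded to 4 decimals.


Gradient descent on f(x,y) = 5*x^2 + 7*y^2.
Starting point: (-1.8614, 3.2355), alpha = 0.05
Step 1: grad_x = 2*5*-1.8614 = -18.614, grad_y = 2*7*3.2355 = 45.297
  x_1 = -1.8614 - 0.05*-18.614 = -0.9307
  y_1 = 3.2355 - 0.05*45.297 = 0.9707
Step 2: grad_x = 2*5*-0.9307 = -9.307, grad_y = 2*7*0.9707 = 13.5891
  x_2 = -0.9307 - 0.05*-9.307 = -0.4654
  y_2 = 0.9707 - 0.05*13.5891 = 0.2912
Step 3: grad_x = 2*5*-0.4654 = -4.6535, grad_y = 2*7*0.2912 = 4.0767
  x_3 = -0.4654 - 0.05*-4.6535 = -0.2327
  y_3 = 0.2912 - 0.05*4.0767 = 0.0874
Step 4: grad_x = 2*5*-0.2327 = -2.3268, grad_y = 2*7*0.0874 = 1.223
  x_4 = -0.2327 - 0.05*-2.3268 = -0.1163
  y_4 = 0.0874 - 0.05*1.223 = 0.0262
f(-0.1163, 0.0262) = 5*(-0.1163)^2 + 7*0.0262^2 = 0.0725


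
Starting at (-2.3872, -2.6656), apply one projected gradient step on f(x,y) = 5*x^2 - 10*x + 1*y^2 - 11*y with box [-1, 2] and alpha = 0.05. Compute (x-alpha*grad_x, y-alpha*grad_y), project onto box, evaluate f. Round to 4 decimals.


Step 1: Compute gradient at (-2.3872, -2.6656).
grad_x = 2*5*-2.3872 - 10 = -33.872
grad_y = 2*1*-2.6656 - 11 = -16.3312
Step 2: Gradient step.
x_raw = -2.3872 - 0.05*-33.872 = -0.6936
y_raw = -2.6656 - 0.05*-16.3312 = -1.849
Step 3: Project onto [-1, 2].
x_proj = clip(-0.6936) = -0.6936
y_proj = clip(-1.849) = -1.0
Step 4: Evaluate f.
f(-0.6936, -1.0) = 21.3414


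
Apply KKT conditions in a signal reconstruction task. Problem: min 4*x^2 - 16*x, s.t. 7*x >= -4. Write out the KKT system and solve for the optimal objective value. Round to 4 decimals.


Step 1: Try lambda = 0 (constraint inactive).
Stationarity: 2*4*x - 16 = 0
x* = 16/(2*4) = 2.0
Check constraint: 7*2.0 = 14.0 >= -4 -- satisfied.
Step 2: Compute optimal value.
f(x*) = 4*2.0^2 - 16*2.0 = -16.0


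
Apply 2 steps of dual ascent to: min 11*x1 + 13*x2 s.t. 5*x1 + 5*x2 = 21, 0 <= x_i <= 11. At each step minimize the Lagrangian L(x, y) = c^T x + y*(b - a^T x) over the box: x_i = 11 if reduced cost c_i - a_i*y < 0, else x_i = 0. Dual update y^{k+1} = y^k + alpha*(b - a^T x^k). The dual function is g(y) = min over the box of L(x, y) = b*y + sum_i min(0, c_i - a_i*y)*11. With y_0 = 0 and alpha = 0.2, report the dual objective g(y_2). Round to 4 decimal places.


Dual ascent for LP: min 11*x1 + 13*x2, 5*x1 + 5*x2 = 21, 0 <= x_i <= 11
Step 1: y^k = 0.0, reduced costs: (11.0, 13.0)
  x^k = (0.0, 0.0), subgradient = b - a^T x = 21.0
  y^{k+1} = 0.0 + 0.2*21.0 = 4.2
Step 2: y^k = 4.2, reduced costs: (-10.0, -8.0)
  x^k = (11.0, 11.0), subgradient = b - a^T x = -89.0
  y^{k+1} = 4.2 + 0.2*-89.0 = -13.6
Dual objective at y_2 = -13.6: reduced costs (79.0, 81.0), box minimizer x = (0.0, 0.0)
g(y_2) = b*y + (c1 - a1*y)*x1 + (c2 - a2*y)*x2 = 21*(-13.6) + 79.0*0.0 + 81.0*0.0 = -285.6 + 0.0 + 0.0 = -285.6


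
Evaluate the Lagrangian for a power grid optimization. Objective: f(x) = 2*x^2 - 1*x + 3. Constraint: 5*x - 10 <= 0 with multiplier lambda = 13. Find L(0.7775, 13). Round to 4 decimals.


Step 1: Evaluate f(x).
f(0.7775) = 2*0.7775^2 - 1*0.7775 + 3 = 3.4315
Step 2: Evaluate g(x).
g(0.7775) = 5*0.7775 - 10 = -6.1125
Step 3: Compute Lagrangian.
L = 3.4315 + 13*-6.1125 = -76.031


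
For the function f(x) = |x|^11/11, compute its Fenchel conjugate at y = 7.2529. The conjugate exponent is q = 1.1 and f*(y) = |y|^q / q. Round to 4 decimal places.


The conjugate exponent q satisfies 1/p + 1/q = 1.
p = 11, so q = 11/(11 - 1) = 1.1
|y|^q = 7.2529^1.1 = 8.8423
f*(7.2529) = 8.8423 / 1.1 = 8.0384


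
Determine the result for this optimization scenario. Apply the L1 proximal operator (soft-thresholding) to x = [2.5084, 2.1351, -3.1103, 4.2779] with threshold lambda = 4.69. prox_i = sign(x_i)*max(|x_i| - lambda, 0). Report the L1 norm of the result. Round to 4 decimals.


Soft-thresholding with lambda = 4.69:
prox(2.5084) = sign(2.5084)*max(|2.5084| - 4.69, 0) = 0.0
prox(2.1351) = sign(2.1351)*max(|2.1351| - 4.69, 0) = 0.0
prox(-3.1103) = sign(-3.1103)*max(|-3.1103| - 4.69, 0) = 0.0
prox(4.2779) = sign(4.2779)*max(|4.2779| - 4.69, 0) = 0.0
prox(x) = [0.0, 0.0, 0.0, 0.0]
||prox(x)||_1 = 0.0 + 0.0 + 0.0 + 0.0 = 0.0


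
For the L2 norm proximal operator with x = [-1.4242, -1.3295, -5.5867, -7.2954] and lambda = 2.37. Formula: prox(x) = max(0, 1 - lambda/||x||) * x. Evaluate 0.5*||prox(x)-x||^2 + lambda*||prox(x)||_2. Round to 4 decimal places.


Step 1: Compute ||x||.
||x|| = 9.3931
Step 2: Compute scaling factor.
scale = max(0, 1 - 2.37/9.3931) = 0.7477
Step 3: prox(x) = [-1.0649, -0.994, -4.1771, -5.4547]
||prox(x)|| = 7.0231
Step 4: Proximal objective.
0.5*||prox-x||^2 = 2.8085
lambda*||prox|| = 16.6447
Total = 19.4532


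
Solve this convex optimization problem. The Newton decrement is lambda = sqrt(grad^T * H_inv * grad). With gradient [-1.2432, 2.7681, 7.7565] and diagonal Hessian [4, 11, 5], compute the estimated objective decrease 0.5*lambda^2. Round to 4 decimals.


Step 1: H is diagonal, so H^(-1) * g = [-0.3108, 0.2516, 1.5513].
Step 2: g^T H^(-1) g = sum_i g_i^2 / H_ii
  = (-1.2432)^2/4 + (2.7681)^2/11 + (7.7565)^2/5
  = 0.3864 + 0.6966 + 12.0327 = 13.1156
Step 3: Objective decrease = 0.5 * g^T H^(-1) g = 6.5578


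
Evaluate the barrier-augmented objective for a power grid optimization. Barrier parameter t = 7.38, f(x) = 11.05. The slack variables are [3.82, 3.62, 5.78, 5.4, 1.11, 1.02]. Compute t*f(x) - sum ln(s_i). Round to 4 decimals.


Step 1: Compute log-barrier.
ln values: [1.3403, 1.2865, 1.7544, 1.6864, 0.1044, 0.0198]
phi = -(1.3403 + 1.2865 + 1.7544 + 1.6864 + 0.1044 + 0.0198) = -6.1917
Step 2: Compute augmented objective.
t*f(x) = 7.38*11.05 = 81.549
Total = 81.549 - 6.1917 = 75.3573


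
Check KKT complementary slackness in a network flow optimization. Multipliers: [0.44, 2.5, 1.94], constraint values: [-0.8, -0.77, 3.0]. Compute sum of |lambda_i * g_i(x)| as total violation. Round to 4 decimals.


KKT complementary slackness check:
lambda_1 * g_1 = 0.44 * -0.8 = -0.352
lambda_2 * g_2 = 2.5 * -0.77 = -1.925
lambda_3 * g_3 = 1.94 * 3.0 = 5.82
Total violation = 0.352 + 1.925 + 5.82 = 8.097


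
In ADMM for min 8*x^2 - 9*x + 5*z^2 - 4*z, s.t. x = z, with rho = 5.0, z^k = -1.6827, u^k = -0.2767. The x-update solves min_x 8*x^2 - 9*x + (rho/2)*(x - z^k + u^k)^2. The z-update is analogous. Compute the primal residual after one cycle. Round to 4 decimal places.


ADMM iteration with rho = 5.0, z^k = -1.6827, u^k = -0.2767
Step 1: x-update.
Minimize 8*x^2 - 9*x + (5.0/2)*(x + 1.6827 - 0.2767)^2
FOC: (2*8 + 5.0)*x = 9 + 5.0*(-1.6827 + 0.2767)
x^{k+1} = 0.0938
Step 2: z-update.
Minimize 5*z^2 - 4*z + (5.0/2)*(0.0938 - z - 0.2767)^2
FOC: (2*5 + 5.0)*z = 4 + 5.0*(0.0938 - 0.2767)
z^{k+1} = 0.2057
Step 3: u-update.
u^{k+1} = -0.2767 + 0.0938 - 0.2057 = -0.3886
Step 4: Primal residual = |0.0938 - 0.2057| = 0.1119


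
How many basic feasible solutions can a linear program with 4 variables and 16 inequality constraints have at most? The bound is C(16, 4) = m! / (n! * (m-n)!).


Each vertex corresponds to some choice of n active constraints out of m, so the number of vertices is at most C(m, n) = m! / (n!(m-n)!).
m = 16, n = 4
Numerator: 16 * 15 * 14 * 13
Denominator: 4! = 24
C(16, 4) = 1820


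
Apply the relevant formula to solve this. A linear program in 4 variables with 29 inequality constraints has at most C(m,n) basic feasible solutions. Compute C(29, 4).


Each vertex corresponds to some choice of n active constraints out of m, so the number of vertices is at most C(m, n) = m! / (n!(m-n)!).
m = 29, n = 4
Numerator: 29 * 28 * 27 * 26
Denominator: 4! = 24
C(29, 4) = 23751


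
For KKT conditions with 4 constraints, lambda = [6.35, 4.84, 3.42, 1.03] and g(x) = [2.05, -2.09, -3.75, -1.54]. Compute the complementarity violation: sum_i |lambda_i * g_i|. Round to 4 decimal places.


KKT complementary slackness check:
lambda_1 * g_1 = 6.35 * 2.05 = 13.0175
lambda_2 * g_2 = 4.84 * -2.09 = -10.1156
lambda_3 * g_3 = 3.42 * -3.75 = -12.825
lambda_4 * g_4 = 1.03 * -1.54 = -1.5862
Total violation = 13.0175 + 10.1156 + 12.825 + 1.5862 = 37.5443


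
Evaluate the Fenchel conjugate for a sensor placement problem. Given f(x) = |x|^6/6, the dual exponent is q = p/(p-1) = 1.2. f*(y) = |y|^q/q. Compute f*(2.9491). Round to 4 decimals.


The conjugate exponent q satisfies 1/p + 1/q = 1.
p = 6, so q = 6/(6 - 1) = 1.2
|y|^q = 2.9491^1.2 = 3.6612
f*(2.9491) = 3.6612 / 1.2 = 3.051


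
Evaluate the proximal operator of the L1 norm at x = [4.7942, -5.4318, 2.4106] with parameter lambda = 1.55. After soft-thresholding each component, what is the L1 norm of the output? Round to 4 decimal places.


Soft-thresholding with lambda = 1.55:
prox(4.7942) = sign(4.7942)*max(|4.7942| - 1.55, 0) = 3.2442
prox(-5.4318) = sign(-5.4318)*max(|-5.4318| - 1.55, 0) = -3.8818
prox(2.4106) = sign(2.4106)*max(|2.4106| - 1.55, 0) = 0.8606
prox(x) = [3.2442, -3.8818, 0.8606]
||prox(x)||_1 = 3.2442 + 3.8818 + 0.8606 = 7.9866


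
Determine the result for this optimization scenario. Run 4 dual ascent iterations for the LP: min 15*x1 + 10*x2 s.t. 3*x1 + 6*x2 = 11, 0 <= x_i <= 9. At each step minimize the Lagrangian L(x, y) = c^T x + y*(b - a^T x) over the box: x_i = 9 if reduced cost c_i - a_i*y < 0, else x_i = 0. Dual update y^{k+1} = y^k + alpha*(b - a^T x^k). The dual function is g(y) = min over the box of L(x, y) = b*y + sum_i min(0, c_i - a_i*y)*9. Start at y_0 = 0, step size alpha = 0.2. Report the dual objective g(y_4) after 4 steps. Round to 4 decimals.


Dual ascent for LP: min 15*x1 + 10*x2, 3*x1 + 6*x2 = 11, 0 <= x_i <= 9
Step 1: y^k = 0.0, reduced costs: (15.0, 10.0)
  x^k = (0.0, 0.0), subgradient = b - a^T x = 11.0
  y^{k+1} = 0.0 + 0.2*11.0 = 2.2
Step 2: y^k = 2.2, reduced costs: (8.4, -3.2)
  x^k = (0.0, 9.0), subgradient = b - a^T x = -43.0
  y^{k+1} = 2.2 + 0.2*-43.0 = -6.4
Step 3: y^k = -6.4, reduced costs: (34.2, 48.4)
  x^k = (0.0, 0.0), subgradient = b - a^T x = 11.0
  y^{k+1} = -6.4 + 0.2*11.0 = -4.2
Step 4: y^k = -4.2, reduced costs: (27.6, 35.2)
  x^k = (0.0, 0.0), subgradient = b - a^T x = 11.0
  y^{k+1} = -4.2 + 0.2*11.0 = -2.0
Dual objective at y_4 = -2.0: reduced costs (21.0, 22.0), box minimizer x = (0.0, 0.0)
g(y_4) = b*y + (c1 - a1*y)*x1 + (c2 - a2*y)*x2 = 11*(-2.0) + 21.0*0.0 + 22.0*0.0 = -22.0 + 0.0 + 0.0 = -22.0


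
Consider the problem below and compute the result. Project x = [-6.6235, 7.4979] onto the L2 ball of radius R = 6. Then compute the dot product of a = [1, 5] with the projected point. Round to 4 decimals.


Step 1: Compute ||x|| (intermediates to 6 decimals).
||x|| = sqrt((-6.6235)^2 + 7.4979^2) = 10.004462
Step 2: Project.
Since ||x|| > R, scale = R/||x|| = 6/10.004462 = 0.599732, proj(x) = scale * x
proj(x) = [-3.972325, 4.496731]
Step 3: Dot product.
a^T * proj(x) = 1*(-3.972325) + 5*4.496731 = 18.5113


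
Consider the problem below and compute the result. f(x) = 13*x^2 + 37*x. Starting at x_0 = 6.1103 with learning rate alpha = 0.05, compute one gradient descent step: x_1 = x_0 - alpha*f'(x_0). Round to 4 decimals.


We compute the gradient at x_0 and apply the update.
f'(x) = 26*x + 37
f'(6.1103) = 26*6.1103 + 37 = 195.8678
x_1 = 6.1103 - 0.05*195.8678 = -3.6831


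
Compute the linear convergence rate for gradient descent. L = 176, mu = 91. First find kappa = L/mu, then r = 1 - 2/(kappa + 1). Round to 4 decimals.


Step 1: Compute the condition number.
kappa = L/mu = 176/91 = 1.9341
Step 2: Compute the convergence rate.
r = 1 - 2/(kappa + 1) = 1 - 2*mu/(L + mu) = (L - mu)/(L + mu) = 85/267 = 0.3184


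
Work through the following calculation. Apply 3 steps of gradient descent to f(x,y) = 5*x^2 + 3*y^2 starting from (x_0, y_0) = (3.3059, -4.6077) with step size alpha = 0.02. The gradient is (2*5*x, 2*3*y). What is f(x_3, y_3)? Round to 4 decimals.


Gradient descent on f(x,y) = 5*x^2 + 3*y^2.
Starting point: (3.3059, -4.6077), alpha = 0.02
Step 1: grad_x = 2*5*3.3059 = 33.059, grad_y = 2*3*-4.6077 = -27.6462
  x_1 = 3.3059 - 0.02*33.059 = 2.6447
  y_1 = -4.6077 - 0.02*-27.6462 = -4.0548
Step 2: grad_x = 2*5*2.6447 = 26.4472, grad_y = 2*3*-4.0548 = -24.3287
  x_2 = 2.6447 - 0.02*26.4472 = 2.1158
  y_2 = -4.0548 - 0.02*-24.3287 = -3.5682
Step 3: grad_x = 2*5*2.1158 = 21.1578, grad_y = 2*3*-3.5682 = -21.4092
  x_3 = 2.1158 - 0.02*21.1578 = 1.6926
  y_3 = -3.5682 - 0.02*-21.4092 = -3.14
f(1.6926, -3.14) = 5*1.6926^2 + 3*(-3.14)^2 = 43.904


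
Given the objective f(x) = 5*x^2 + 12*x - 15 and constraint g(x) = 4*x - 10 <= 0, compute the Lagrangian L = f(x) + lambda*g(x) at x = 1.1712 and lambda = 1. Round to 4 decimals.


Step 1: Evaluate f(x).
f(1.1712) = 5*1.1712^2 + 12*1.1712 - 15 = 5.9129
Step 2: Evaluate g(x).
g(1.1712) = 4*1.1712 - 10 = -5.3152
Step 3: Compute Lagrangian.
L = 5.9129 + 1*-5.3152 = 0.5977


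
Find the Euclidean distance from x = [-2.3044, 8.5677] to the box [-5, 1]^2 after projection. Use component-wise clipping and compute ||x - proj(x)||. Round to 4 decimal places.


Project each component onto [-5, 1].
clip(-2.3044) = -2.3044, clip(8.5677) = 1.0
Projection = [-2.3044, 1.0]
Squared diffs: [0.0, 57.2701]
Distance = sqrt(57.2701) = 7.5677


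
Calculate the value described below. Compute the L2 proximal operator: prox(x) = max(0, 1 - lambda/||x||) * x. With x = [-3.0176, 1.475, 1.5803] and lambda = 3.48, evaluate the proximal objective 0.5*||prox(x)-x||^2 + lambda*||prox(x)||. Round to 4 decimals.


Step 1: Compute ||x||.
||x|| = 3.712
Step 2: Compute scaling factor.
scale = max(0, 1 - 3.48/3.712) = 0.0625
Step 3: prox(x) = [-0.1886, 0.0922, 0.0988]
||prox(x)|| = 0.232
Step 4: Proximal objective.
0.5*||prox-x||^2 = 6.0552
lambda*||prox|| = 0.8074
Total = 6.8625


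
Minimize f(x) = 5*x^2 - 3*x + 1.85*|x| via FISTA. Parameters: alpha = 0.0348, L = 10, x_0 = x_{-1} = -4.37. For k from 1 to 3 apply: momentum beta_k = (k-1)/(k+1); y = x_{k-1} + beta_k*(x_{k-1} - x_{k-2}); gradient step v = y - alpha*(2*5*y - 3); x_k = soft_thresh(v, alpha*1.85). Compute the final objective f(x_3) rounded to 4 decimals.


FISTA on f(x) = 5*x^2 - 3*x + 1.85*|x|
L = 10, alpha = 0.0348
Iteration 1: beta = 0.0, y = -4.37 + 0.0*(-4.37 + 4.37) = -4.37
  grad(y) = -46.7, v = y - alpha*grad = -2.7448
  prox(v) = soft_thresh(-2.7448, 0.0644) = -2.6805
Iteration 2: beta = 0.3333, y = -2.6805 + 0.3333*(-2.6805 + 4.37) = -2.1173
  grad(y) = -24.1728, v = y - alpha*grad = -1.2761
  prox(v) = soft_thresh(-1.2761, 0.0644) = -1.2117
Iteration 3: beta = 0.5, y = -1.2117 + 0.5*(-1.2117 + 2.6805) = -0.4773
  grad(y) = -7.773, v = y - alpha*grad = -0.2068
  prox(v) = soft_thresh(-0.2068, 0.0644) = -0.1424
f(x_3) = 5*(-0.1424)^2 - 3*(-0.1424) + 1.85*|-0.1424| = 0.7922


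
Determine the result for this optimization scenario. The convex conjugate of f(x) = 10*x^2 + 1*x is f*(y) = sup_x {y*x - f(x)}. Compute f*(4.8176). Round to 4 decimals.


f*(y) = sup_x {y*x - a*x^2 - b*x} = sup_x {(y-b)*x - a*x^2}
FOC: (y - b) - 2a*x = 0 => x* = (y - b)/(2a)
x* = (4.8176 - 1)/(2*10) = 0.1909
f*(4.8176) = (y-b)^2/(4a) = (4.8176 - 1)^2/(4*10)
= 14.5741/40 = 0.3644


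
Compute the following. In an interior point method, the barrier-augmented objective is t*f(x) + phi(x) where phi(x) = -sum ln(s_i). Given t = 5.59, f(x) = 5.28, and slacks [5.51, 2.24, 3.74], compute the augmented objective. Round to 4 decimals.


Step 1: Compute log-barrier.
ln values: [1.7066, 0.8065, 1.3191]
phi = -(1.7066 + 0.8065 + 1.3191) = -3.8321
Step 2: Compute augmented objective.
t*f(x) = 5.59*5.28 = 29.5152
Total = 29.5152 - 3.8321 = 25.6831


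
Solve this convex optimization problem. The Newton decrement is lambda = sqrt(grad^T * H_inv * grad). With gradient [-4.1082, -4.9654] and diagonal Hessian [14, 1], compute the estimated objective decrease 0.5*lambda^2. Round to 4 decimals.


Step 1: H is diagonal, so H^(-1) * g = [-0.2934, -4.9654].
Step 2: g^T H^(-1) g = sum_i g_i^2 / H_ii
  = (-4.1082)^2/14 + (-4.9654)^2/1
  = 1.2055 + 24.6552 = 25.8607
Step 3: Objective decrease = 0.5 * g^T H^(-1) g = 12.9304


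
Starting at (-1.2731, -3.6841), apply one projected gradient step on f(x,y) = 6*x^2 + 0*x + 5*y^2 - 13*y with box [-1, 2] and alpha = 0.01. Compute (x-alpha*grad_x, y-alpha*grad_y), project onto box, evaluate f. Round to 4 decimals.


Step 1: Compute gradient at (-1.2731, -3.6841).
grad_x = 2*6*-1.2731 + 0 = -15.2772
grad_y = 2*5*-3.6841 - 13 = -49.841
Step 2: Gradient step.
x_raw = -1.2731 - 0.01*-15.2772 = -1.1203
y_raw = -3.6841 - 0.01*-49.841 = -3.1857
Step 3: Project onto [-1, 2].
x_proj = clip(-1.1203) = -1.0
y_proj = clip(-3.1857) = -1.0
Step 4: Evaluate f.
f(-1.0, -1.0) = 24.0


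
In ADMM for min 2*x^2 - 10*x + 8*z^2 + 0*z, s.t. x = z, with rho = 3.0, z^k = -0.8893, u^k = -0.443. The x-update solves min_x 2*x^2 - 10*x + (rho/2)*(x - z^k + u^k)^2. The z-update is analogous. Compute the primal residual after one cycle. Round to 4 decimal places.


ADMM iteration with rho = 3.0, z^k = -0.8893, u^k = -0.443
Step 1: x-update.
Minimize 2*x^2 - 10*x + (3.0/2)*(x + 0.8893 - 0.443)^2
FOC: (2*2 + 3.0)*x = 10 + 3.0*(-0.8893 + 0.443)
x^{k+1} = 1.2373
Step 2: z-update.
Minimize 8*z^2 + 0*z + (3.0/2)*(1.2373 - z - 0.443)^2
FOC: (2*8 + 3.0)*z = 0 + 3.0*(1.2373 - 0.443)
z^{k+1} = 0.1254
Step 3: u-update.
u^{k+1} = -0.443 + 1.2373 - 0.1254 = 0.6689
Step 4: Primal residual = |1.2373 - 0.1254| = 1.1119


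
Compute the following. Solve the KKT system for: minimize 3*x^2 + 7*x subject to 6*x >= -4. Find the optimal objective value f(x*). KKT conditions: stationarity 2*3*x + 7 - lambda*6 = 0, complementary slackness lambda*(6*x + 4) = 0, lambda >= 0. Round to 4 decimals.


Step 1: Try lambda = 0 (constraint inactive).
x_unc = -7/(2*3) = -1.1667
Check: 6*-1.1667 = -7.0002 < -4 -- violated!
Step 2: Constraint must be active: 6*x = -4
x* = -4/6 = -2/3 = -0.6667 (rounded; the exact value -2/3 is used below)
lambda = (2*3*(-2/3) + 7)/6 = 0.5
Step 3: Compute optimal value.
f(x*) = 3*(-2/3)^2 + 7*(-2/3) = -3.3333


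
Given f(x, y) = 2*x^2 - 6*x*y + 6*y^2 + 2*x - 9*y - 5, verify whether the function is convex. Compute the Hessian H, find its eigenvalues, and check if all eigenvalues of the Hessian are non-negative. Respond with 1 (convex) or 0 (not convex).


The Hessian of f(x,y) = 2*x^2 - 6*x*y + 6*y^2 + 2*x - 9*y - 5 is:
H = [[4, -6], [-6, 12]]
Trace = 4 + 12 = 16
Determinant = 4*12 - (-6)^2 = 12
Discriminant = (16)^2 - 4*12 = 208.0
Eigenvalues: lambda_1 = 0.7889, lambda_2 = 15.2111
The function is convex.

1


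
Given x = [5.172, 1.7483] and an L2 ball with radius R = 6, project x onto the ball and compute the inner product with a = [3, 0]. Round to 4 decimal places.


Step 1: Compute ||x|| (intermediates to 6 decimals).
||x|| = sqrt(5.172^2 + 1.7483^2) = 5.4595
Step 2: Project.
Since ||x|| <= R, proj = x (no scaling needed).
proj(x) = [5.172, 1.7483]
Step 3: Dot product.
a^T * proj(x) = 3*5.172 + 0*1.7483 = 15.516


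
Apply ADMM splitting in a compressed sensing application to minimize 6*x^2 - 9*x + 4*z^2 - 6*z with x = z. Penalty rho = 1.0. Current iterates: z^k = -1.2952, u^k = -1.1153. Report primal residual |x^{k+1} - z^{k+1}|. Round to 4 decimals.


ADMM iteration with rho = 1.0, z^k = -1.2952, u^k = -1.1153
Step 1: x-update.
Minimize 6*x^2 - 9*x + (1.0/2)*(x + 1.2952 - 1.1153)^2
FOC: (2*6 + 1.0)*x = 9 + 1.0*(-1.2952 + 1.1153)
x^{k+1} = 0.6785
Step 2: z-update.
Minimize 4*z^2 - 6*z + (1.0/2)*(0.6785 - z - 1.1153)^2
FOC: (2*4 + 1.0)*z = 6 + 1.0*(0.6785 - 1.1153)
z^{k+1} = 0.6181
Step 3: u-update.
u^{k+1} = -1.1153 + 0.6785 - 0.6181 = -1.055
Step 4: Primal residual = |0.6785 - 0.6181| = 0.0603


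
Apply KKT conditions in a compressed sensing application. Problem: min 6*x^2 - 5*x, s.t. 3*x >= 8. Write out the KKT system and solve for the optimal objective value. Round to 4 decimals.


Step 1: Try lambda = 0 (constraint inactive).
x_unc = 5/(2*6) = 0.4167
Check: 3*0.4167 = 1.2501 < 8 -- violated!
Step 2: Constraint must be active: 3*x = 8
x* = 8/3 = 2.6667 (rounded; the exact value 8/3 is used below)
lambda = (2*6*(8/3) - 5)/3 = 9.0
Step 3: Compute optimal value.
f(x*) = 6*(8/3)^2 - 5*(8/3) = 29.3333


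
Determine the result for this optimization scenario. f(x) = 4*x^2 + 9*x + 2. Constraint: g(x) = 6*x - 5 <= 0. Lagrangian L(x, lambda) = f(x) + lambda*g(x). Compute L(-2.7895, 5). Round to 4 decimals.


Step 1: Evaluate f(x).
f(-2.7895) = 4*(-2.7895)^2 + 9*(-2.7895) + 2 = 8.0197
Step 2: Evaluate g(x).
g(-2.7895) = 6*-2.7895 - 5 = -21.737
Step 3: Compute Lagrangian.
L = 8.0197 + 5*-21.737 = -100.6653


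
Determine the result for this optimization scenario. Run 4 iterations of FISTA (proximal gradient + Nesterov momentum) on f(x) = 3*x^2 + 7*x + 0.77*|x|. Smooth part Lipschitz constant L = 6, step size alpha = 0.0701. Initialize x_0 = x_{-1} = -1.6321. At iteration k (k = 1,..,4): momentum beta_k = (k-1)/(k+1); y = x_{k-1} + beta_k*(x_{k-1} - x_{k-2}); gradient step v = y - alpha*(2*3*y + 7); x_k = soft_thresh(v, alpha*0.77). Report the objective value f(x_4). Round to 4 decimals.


FISTA on f(x) = 3*x^2 + 7*x + 0.77*|x|
L = 6, alpha = 0.0701
Iteration 1: beta = 0.0, y = -1.6321 + 0.0*(-1.6321 + 1.6321) = -1.6321
  grad(y) = -2.7926, v = y - alpha*grad = -1.4363
  prox(v) = soft_thresh(-1.4363, 0.054) = -1.3824
Iteration 2: beta = 0.3333, y = -1.3824 + 0.3333*(-1.3824 + 1.6321) = -1.2991
  grad(y) = -0.7947, v = y - alpha*grad = -1.2434
  prox(v) = soft_thresh(-1.2434, 0.054) = -1.1894
Iteration 3: beta = 0.5, y = -1.1894 + 0.5*(-1.1894 + 1.3824) = -1.093
  grad(y) = 0.4422, v = y - alpha*grad = -1.124
  prox(v) = soft_thresh(-1.124, 0.054) = -1.07
Iteration 4: beta = 0.6, y = -1.07 + 0.6*(-1.07 + 1.1894) = -0.9983
  grad(y) = 1.0101, v = y - alpha*grad = -1.0691
  prox(v) = soft_thresh(-1.0691, 0.054) = -1.0152
f(x_4) = 3*(-1.0152)^2 + 7*(-1.0152) + 0.77*|-1.0152| = -3.2328


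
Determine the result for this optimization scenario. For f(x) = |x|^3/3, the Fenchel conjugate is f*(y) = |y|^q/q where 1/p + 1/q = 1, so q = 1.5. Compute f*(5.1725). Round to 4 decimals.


The conjugate exponent q satisfies 1/p + 1/q = 1.
p = 3, so q = 3/(3 - 1) = 1.5
|y|^q = 5.1725^1.5 = 11.7639
f*(5.1725) = 11.7639 / 1.5 = 7.8426


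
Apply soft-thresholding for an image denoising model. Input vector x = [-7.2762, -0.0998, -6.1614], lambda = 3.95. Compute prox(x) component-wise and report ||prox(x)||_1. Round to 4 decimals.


Soft-thresholding with lambda = 3.95:
prox(-7.2762) = sign(-7.2762)*max(|-7.2762| - 3.95, 0) = -3.3262
prox(-0.0998) = sign(-0.0998)*max(|-0.0998| - 3.95, 0) = 0.0
prox(-6.1614) = sign(-6.1614)*max(|-6.1614| - 3.95, 0) = -2.2114
prox(x) = [-3.3262, 0.0, -2.2114]
||prox(x)||_1 = 3.3262 + 0.0 + 2.2114 = 5.5376


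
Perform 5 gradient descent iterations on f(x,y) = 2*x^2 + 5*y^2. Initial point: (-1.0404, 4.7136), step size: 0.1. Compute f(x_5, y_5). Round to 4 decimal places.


Gradient descent on f(x,y) = 2*x^2 + 5*y^2.
Starting point: (-1.0404, 4.7136), alpha = 0.1
Step 1: grad_x = 2*2*-1.0404 = -4.1616, grad_y = 2*5*4.7136 = 47.136
  x_1 = -1.0404 - 0.1*-4.1616 = -0.6242
  y_1 = 4.7136 - 0.1*47.136 = 0.0
Step 2: grad_x = 2*2*-0.6242 = -2.497, grad_y = 2*5*0.0 = 0.0
  x_2 = -0.6242 - 0.1*-2.497 = -0.3745
  y_2 = 0.0 - 0.1*0.0 = 0.0
Step 3: grad_x = 2*2*-0.3745 = -1.4982, grad_y = 2*5*0.0 = 0.0
  x_3 = -0.3745 - 0.1*-1.4982 = -0.2247
  y_3 = 0.0 - 0.1*0.0 = 0.0
Step 4: grad_x = 2*2*-0.2247 = -0.8989, grad_y = 2*5*0.0 = 0.0
  x_4 = -0.2247 - 0.1*-0.8989 = -0.1348
  y_4 = 0.0 - 0.1*0.0 = 0.0
Step 5: grad_x = 2*2*-0.1348 = -0.5393, grad_y = 2*5*0.0 = 0.0
  x_5 = -0.1348 - 0.1*-0.5393 = -0.0809
  y_5 = 0.0 - 0.1*0.0 = 0.0
f(-0.0809, 0.0) = 2*(-0.0809)^2 + 5*0.0^2 = 0.0131


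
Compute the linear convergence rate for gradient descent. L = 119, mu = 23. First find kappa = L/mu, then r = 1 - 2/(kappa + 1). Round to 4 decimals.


Step 1: Compute the condition number.
kappa = L/mu = 119/23 = 5.1739
Step 2: Compute the convergence rate.
r = 1 - 2/(kappa + 1) = 1 - 2*mu/(L + mu) = (L - mu)/(L + mu) = 96/142 = 0.6761


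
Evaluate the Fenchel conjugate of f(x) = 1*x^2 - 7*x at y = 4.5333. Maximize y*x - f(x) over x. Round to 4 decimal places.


f*(y) = sup_x {y*x - a*x^2 - b*x} = sup_x {(y-b)*x - a*x^2}
FOC: (y - b) - 2a*x = 0 => x* = (y - b)/(2a)
x* = (4.5333 + 7)/(2*1) = 5.7667
f*(4.5333) = (y-b)^2/(4a) = (4.5333 + 7)^2/(4*1)
= 133.017/4 = 33.2543


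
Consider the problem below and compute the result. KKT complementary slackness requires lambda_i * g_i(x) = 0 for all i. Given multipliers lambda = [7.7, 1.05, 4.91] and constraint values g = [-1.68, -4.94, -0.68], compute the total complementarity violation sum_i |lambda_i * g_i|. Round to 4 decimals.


KKT complementary slackness check:
lambda_1 * g_1 = 7.7 * -1.68 = -12.936
lambda_2 * g_2 = 1.05 * -4.94 = -5.187
lambda_3 * g_3 = 4.91 * -0.68 = -3.3388
Total violation = 12.936 + 5.187 + 3.3388 = 21.4618


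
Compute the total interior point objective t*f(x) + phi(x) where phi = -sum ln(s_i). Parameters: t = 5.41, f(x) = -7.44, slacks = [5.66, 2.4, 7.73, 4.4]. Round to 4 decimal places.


Step 1: Compute log-barrier.
ln values: [1.7334, 0.8755, 2.0451, 1.4816]
phi = -(1.7334 + 0.8755 + 2.0451 + 1.4816) = -6.1356
Step 2: Compute augmented objective.
t*f(x) = 5.41*-7.44 = -40.2504
Total = -40.2504 - 6.1356 = -46.386


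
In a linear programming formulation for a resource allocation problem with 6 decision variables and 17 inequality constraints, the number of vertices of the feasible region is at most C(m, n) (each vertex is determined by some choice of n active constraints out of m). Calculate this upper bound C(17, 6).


Each vertex corresponds to some choice of n active constraints out of m, so the number of vertices is at most C(m, n) = m! / (n!(m-n)!).
m = 17, n = 6
Numerator: 17 * 16 * 15 * 14 * 13 * 12
Denominator: 6! = 720
C(17, 6) = 12376


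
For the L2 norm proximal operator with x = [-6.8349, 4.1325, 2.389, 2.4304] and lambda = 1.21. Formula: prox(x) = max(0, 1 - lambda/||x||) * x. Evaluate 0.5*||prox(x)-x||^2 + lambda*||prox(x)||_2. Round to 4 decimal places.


Step 1: Compute ||x||.
||x|| = 8.6838
Step 2: Compute scaling factor.
scale = max(0, 1 - 1.21/8.6838) = 0.8607
Step 3: prox(x) = [-5.8825, 3.5567, 2.0561, 2.0917]
||prox(x)|| = 7.4738
Step 4: Proximal objective.
0.5*||prox-x||^2 = 0.7321
lambda*||prox|| = 9.0433
Total = 9.7753


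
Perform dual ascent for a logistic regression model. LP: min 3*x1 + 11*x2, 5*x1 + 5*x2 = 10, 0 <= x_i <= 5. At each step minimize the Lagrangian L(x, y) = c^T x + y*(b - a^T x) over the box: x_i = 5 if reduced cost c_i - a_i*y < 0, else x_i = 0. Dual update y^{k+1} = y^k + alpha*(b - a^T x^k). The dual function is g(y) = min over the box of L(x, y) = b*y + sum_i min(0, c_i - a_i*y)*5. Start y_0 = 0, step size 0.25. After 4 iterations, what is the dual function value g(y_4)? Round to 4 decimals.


Dual ascent for LP: min 3*x1 + 11*x2, 5*x1 + 5*x2 = 10, 0 <= x_i <= 5
Step 1: y^k = 0.0, reduced costs: (3.0, 11.0)
  x^k = (0.0, 0.0), subgradient = b - a^T x = 10.0
  y^{k+1} = 0.0 + 0.25*10.0 = 2.5
Step 2: y^k = 2.5, reduced costs: (-9.5, -1.5)
  x^k = (5.0, 5.0), subgradient = b - a^T x = -40.0
  y^{k+1} = 2.5 + 0.25*-40.0 = -7.5
Step 3: y^k = -7.5, reduced costs: (40.5, 48.5)
  x^k = (0.0, 0.0), subgradient = b - a^T x = 10.0
  y^{k+1} = -7.5 + 0.25*10.0 = -5.0
Step 4: y^k = -5.0, reduced costs: (28.0, 36.0)
  x^k = (0.0, 0.0), subgradient = b - a^T x = 10.0
  y^{k+1} = -5.0 + 0.25*10.0 = -2.5
Dual objective at y_4 = -2.5: reduced costs (15.5, 23.5), box minimizer x = (0.0, 0.0)
g(y_4) = b*y + (c1 - a1*y)*x1 + (c2 - a2*y)*x2 = 10*(-2.5) + 15.5*0.0 + 23.5*0.0 = -25.0 + 0.0 + 0.0 = -25.0


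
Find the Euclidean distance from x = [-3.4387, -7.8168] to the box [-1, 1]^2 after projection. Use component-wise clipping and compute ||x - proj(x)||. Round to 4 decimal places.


Project each component onto [-1, 1].
clip(-3.4387) = -1.0, clip(-7.8168) = -1.0
Projection = [-1.0, -1.0]
Squared diffs: [5.9473, 46.4688]
Distance = sqrt(52.4161) = 7.2399


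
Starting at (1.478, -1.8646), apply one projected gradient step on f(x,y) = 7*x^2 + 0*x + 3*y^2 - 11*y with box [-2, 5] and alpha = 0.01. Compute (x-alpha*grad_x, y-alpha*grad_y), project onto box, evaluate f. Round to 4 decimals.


Step 1: Compute gradient at (1.478, -1.8646).
grad_x = 2*7*1.478 + 0 = 20.692
grad_y = 2*3*-1.8646 - 11 = -22.1876
Step 2: Gradient step.
x_raw = 1.478 - 0.01*20.692 = 1.2711
y_raw = -1.8646 - 0.01*-22.1876 = -1.6427
Step 3: Project onto [-2, 5].
x_proj = clip(1.2711) = 1.2711
y_proj = clip(-1.6427) = -1.6427
Step 4: Evaluate f.
f(1.2711, -1.6427) = 37.4751


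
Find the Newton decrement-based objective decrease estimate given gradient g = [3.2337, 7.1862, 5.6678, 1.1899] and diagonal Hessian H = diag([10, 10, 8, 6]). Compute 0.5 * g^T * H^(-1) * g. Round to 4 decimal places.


Step 1: H is diagonal, so H^(-1) * g = [0.3234, 0.7186, 0.7085, 0.1983].
Step 2: g^T H^(-1) g = sum_i g_i^2 / H_ii
  = (3.2337)^2/10 + (7.1862)^2/10 + (5.6678)^2/8 + (1.1899)^2/6
  = 1.0457 + 5.1641 + 4.0155 + 0.236 = 10.4613
Step 3: Objective decrease = 0.5 * g^T H^(-1) g = 5.2307


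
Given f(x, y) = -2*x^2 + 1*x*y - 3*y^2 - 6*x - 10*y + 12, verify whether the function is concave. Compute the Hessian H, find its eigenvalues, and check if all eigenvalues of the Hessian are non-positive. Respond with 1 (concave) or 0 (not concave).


The Hessian of f(x,y) = -2*x^2 + 1*x*y - 3*y^2 - 6*x - 10*y + 12 is:
H = [[-4, 1], [1, -6]]
Trace = -4 - 6 = -10
Determinant = -4*-6 - (1)^2 = 23
Discriminant = (-10)^2 - 4*23 = 8.0
Eigenvalues: lambda_1 = -6.4142, lambda_2 = -3.5858
The function is concave.

1


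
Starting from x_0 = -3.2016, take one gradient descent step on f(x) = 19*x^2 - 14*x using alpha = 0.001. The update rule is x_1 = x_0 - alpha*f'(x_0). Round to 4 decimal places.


We compute the gradient at x_0 and apply the update.
f'(x) = 38*x - 14
f'(-3.2016) = 38*-3.2016 - 14 = -135.6608
x_1 = -3.2016 - 0.001*-135.6608 = -3.0659


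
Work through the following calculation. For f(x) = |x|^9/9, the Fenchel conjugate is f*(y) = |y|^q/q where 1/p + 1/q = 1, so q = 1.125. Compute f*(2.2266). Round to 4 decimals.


The conjugate exponent q satisfies 1/p + 1/q = 1.
p = 9, so q = 9/(9 - 1) = 1.125
|y|^q = 2.2266^1.125 = 2.4609
f*(2.2266) = 2.4609 / 1.125 = 2.1875


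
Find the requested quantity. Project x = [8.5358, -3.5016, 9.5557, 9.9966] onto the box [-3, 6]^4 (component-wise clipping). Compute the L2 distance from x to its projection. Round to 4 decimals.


Project each component onto [-3, 6].
clip(8.5358) = 6.0, clip(-3.5016) = -3.0, clip(9.5557) = 6.0, clip(9.9966) = 6.0
Projection = [6.0, -3.0, 6.0, 6.0]
Squared diffs: [6.4303, 0.2516, 12.643, 15.9728]
Distance = sqrt(35.2977) = 5.9412


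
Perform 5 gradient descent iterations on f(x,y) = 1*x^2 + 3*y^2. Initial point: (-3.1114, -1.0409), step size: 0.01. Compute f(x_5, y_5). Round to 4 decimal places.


Gradient descent on f(x,y) = 1*x^2 + 3*y^2.
Starting point: (-3.1114, -1.0409), alpha = 0.01
Step 1: grad_x = 2*1*-3.1114 = -6.2228, grad_y = 2*3*-1.0409 = -6.2454
  x_1 = -3.1114 - 0.01*-6.2228 = -3.0492
  y_1 = -1.0409 - 0.01*-6.2454 = -0.9784
Step 2: grad_x = 2*1*-3.0492 = -6.0983, grad_y = 2*3*-0.9784 = -5.8707
  x_2 = -3.0492 - 0.01*-6.0983 = -2.9882
  y_2 = -0.9784 - 0.01*-5.8707 = -0.9197
Step 3: grad_x = 2*1*-2.9882 = -5.9764, grad_y = 2*3*-0.9197 = -5.5184
  x_3 = -2.9882 - 0.01*-5.9764 = -2.9284
  y_3 = -0.9197 - 0.01*-5.5184 = -0.8646
Step 4: grad_x = 2*1*-2.9284 = -5.8568, grad_y = 2*3*-0.8646 = -5.1873
  x_4 = -2.9284 - 0.01*-5.8568 = -2.8699
  y_4 = -0.8646 - 0.01*-5.1873 = -0.8127
Step 5: grad_x = 2*1*-2.8699 = -5.7397, grad_y = 2*3*-0.8127 = -4.8761
  x_5 = -2.8699 - 0.01*-5.7397 = -2.8125
  y_5 = -0.8127 - 0.01*-4.8761 = -0.7639
f(-2.8125, -0.7639) = 1*(-2.8125)^2 + 3*(-0.7639)^2 = 9.6607


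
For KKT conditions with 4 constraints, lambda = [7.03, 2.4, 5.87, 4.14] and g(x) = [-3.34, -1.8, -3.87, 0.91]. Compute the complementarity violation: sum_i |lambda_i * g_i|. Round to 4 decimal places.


KKT complementary slackness check:
lambda_1 * g_1 = 7.03 * -3.34 = -23.4802
lambda_2 * g_2 = 2.4 * -1.8 = -4.32
lambda_3 * g_3 = 5.87 * -3.87 = -22.7169
lambda_4 * g_4 = 4.14 * 0.91 = 3.7674
Total violation = 23.4802 + 4.32 + 22.7169 + 3.7674 = 54.2845


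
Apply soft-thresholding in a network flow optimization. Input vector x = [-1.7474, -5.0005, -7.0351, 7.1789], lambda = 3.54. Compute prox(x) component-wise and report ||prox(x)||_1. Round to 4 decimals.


Soft-thresholding with lambda = 3.54:
prox(-1.7474) = sign(-1.7474)*max(|-1.7474| - 3.54, 0) = 0.0
prox(-5.0005) = sign(-5.0005)*max(|-5.0005| - 3.54, 0) = -1.4605
prox(-7.0351) = sign(-7.0351)*max(|-7.0351| - 3.54, 0) = -3.4951
prox(7.1789) = sign(7.1789)*max(|7.1789| - 3.54, 0) = 3.6389
prox(x) = [0.0, -1.4605, -3.4951, 3.6389]
||prox(x)||_1 = 0.0 + 1.4605 + 3.4951 + 3.6389 = 8.5945


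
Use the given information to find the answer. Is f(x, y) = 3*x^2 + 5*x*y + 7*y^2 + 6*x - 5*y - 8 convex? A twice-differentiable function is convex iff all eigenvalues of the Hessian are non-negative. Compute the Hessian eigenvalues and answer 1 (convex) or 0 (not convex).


The Hessian of f(x,y) = 3*x^2 + 5*x*y + 7*y^2 + 6*x - 5*y - 8 is:
H = [[6, 5], [5, 14]]
Trace = 6 + 14 = 20
Determinant = 6*14 - (5)^2 = 59
Discriminant = (20)^2 - 4*59 = 164.0
Eigenvalues: lambda_1 = 3.5969, lambda_2 = 16.4031
The function is convex.

1


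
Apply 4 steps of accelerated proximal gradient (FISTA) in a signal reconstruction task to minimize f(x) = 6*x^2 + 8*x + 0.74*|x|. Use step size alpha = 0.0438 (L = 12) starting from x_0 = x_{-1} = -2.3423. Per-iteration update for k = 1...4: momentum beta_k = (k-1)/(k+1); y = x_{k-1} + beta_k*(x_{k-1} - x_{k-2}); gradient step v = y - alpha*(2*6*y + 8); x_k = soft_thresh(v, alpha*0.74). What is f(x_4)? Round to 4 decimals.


FISTA on f(x) = 6*x^2 + 8*x + 0.74*|x|
L = 12, alpha = 0.0438
Iteration 1: beta = 0.0, y = -2.3423 + 0.0*(-2.3423 + 2.3423) = -2.3423
  grad(y) = -20.1076, v = y - alpha*grad = -1.4616
  prox(v) = soft_thresh(-1.4616, 0.0324) = -1.4292
Iteration 2: beta = 0.3333, y = -1.4292 + 0.3333*(-1.4292 + 2.3423) = -1.1248
  grad(y) = -5.4976, v = y - alpha*grad = -0.884
  prox(v) = soft_thresh(-0.884, 0.0324) = -0.8516
Iteration 3: beta = 0.5, y = -0.8516 + 0.5*(-0.8516 + 1.4292) = -0.5628
  grad(y) = 1.2464, v = y - alpha*grad = -0.6174
  prox(v) = soft_thresh(-0.6174, 0.0324) = -0.585
Iteration 4: beta = 0.6, y = -0.585 + 0.6*(-0.585 + 0.8516) = -0.425
  grad(y) = 2.8998, v = y - alpha*grad = -0.552
  prox(v) = soft_thresh(-0.552, 0.0324) = -0.5196
f(x_4) = 6*(-0.5196)^2 + 8*(-0.5196) + 0.74*|-0.5196| = -2.1524


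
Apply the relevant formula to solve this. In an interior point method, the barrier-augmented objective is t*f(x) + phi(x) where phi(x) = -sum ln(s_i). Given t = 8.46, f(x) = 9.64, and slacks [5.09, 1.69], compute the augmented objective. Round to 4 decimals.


Step 1: Compute log-barrier.
ln values: [1.6273, 0.5247]
phi = -(1.6273 + 0.5247) = -2.152
Step 2: Compute augmented objective.
t*f(x) = 8.46*9.64 = 81.5544
Total = 81.5544 - 2.152 = 79.4024


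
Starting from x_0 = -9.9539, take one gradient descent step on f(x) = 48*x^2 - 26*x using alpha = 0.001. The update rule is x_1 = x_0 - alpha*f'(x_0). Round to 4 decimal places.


We compute the gradient at x_0 and apply the update.
f'(x) = 96*x - 26
f'(-9.9539) = 96*-9.9539 - 26 = -981.5744
x_1 = -9.9539 - 0.001*-981.5744 = -8.9723


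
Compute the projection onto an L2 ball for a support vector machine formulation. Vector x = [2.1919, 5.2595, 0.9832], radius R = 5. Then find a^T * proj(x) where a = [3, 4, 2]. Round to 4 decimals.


Step 1: Compute ||x|| (intermediates to 6 decimals).
||x|| = sqrt(2.1919^2 + 5.2595^2 + 0.9832^2) = 5.782166
Step 2: Project.
Since ||x|| > R, scale = R/||x|| = 5/5.782166 = 0.864728, proj(x) = scale * x
proj(x) = [1.895397, 4.548037, 0.850201]
Step 3: Dot product.
a^T * proj(x) = 3*1.895397 + 4*4.548037 + 2*0.850201 = 25.5787


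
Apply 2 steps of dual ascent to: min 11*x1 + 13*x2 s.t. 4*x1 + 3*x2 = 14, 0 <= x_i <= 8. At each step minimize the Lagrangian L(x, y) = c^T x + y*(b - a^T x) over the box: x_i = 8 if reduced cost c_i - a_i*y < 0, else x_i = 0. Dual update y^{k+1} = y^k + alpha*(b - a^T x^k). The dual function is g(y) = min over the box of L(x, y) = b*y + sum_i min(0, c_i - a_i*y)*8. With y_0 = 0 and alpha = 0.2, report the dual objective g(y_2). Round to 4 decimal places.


Dual ascent for LP: min 11*x1 + 13*x2, 4*x1 + 3*x2 = 14, 0 <= x_i <= 8
Step 1: y^k = 0.0, reduced costs: (11.0, 13.0)
  x^k = (0.0, 0.0), subgradient = b - a^T x = 14.0
  y^{k+1} = 0.0 + 0.2*14.0 = 2.8
Step 2: y^k = 2.8, reduced costs: (-0.2, 4.6)
  x^k = (8.0, 0.0), subgradient = b - a^T x = -18.0
  y^{k+1} = 2.8 + 0.2*-18.0 = -0.8
Dual objective at y_2 = -0.8: reduced costs (14.2, 15.4), box minimizer x = (0.0, 0.0)
g(y_2) = b*y + (c1 - a1*y)*x1 + (c2 - a2*y)*x2 = 14*(-0.8) + 14.2*0.0 + 15.4*0.0 = -11.2 + 0.0 + 0.0 = -11.2


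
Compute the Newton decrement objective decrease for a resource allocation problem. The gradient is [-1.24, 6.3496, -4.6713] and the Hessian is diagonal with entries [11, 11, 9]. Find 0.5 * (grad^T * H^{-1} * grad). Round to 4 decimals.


Step 1: H is diagonal, so H^(-1) * g = [-0.1127, 0.5772, -0.519].
Step 2: g^T H^(-1) g = sum_i g_i^2 / H_ii
  = (-1.24)^2/11 + (6.3496)^2/11 + (-4.6713)^2/9
  = 0.1398 + 3.6652 + 2.4246 = 6.2296
Step 3: Objective decrease = 0.5 * g^T H^(-1) g = 3.1148


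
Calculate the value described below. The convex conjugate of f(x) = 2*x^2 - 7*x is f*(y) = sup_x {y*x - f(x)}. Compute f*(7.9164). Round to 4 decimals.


f*(y) = sup_x {y*x - a*x^2 - b*x} = sup_x {(y-b)*x - a*x^2}
FOC: (y - b) - 2a*x = 0 => x* = (y - b)/(2a)
x* = (7.9164 + 7)/(2*2) = 3.7291
f*(7.9164) = (y-b)^2/(4a) = (7.9164 + 7)^2/(4*2)
= 222.499/8 = 27.8124


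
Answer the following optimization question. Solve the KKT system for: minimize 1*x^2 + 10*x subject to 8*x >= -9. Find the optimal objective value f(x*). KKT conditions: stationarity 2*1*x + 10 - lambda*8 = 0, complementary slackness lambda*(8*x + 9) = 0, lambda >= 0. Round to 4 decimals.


Step 1: Try lambda = 0 (constraint inactive).
x_unc = -10/(2*1) = -5.0
Check: 8*-5.0 = -40.0 < -9 -- violated!
Step 2: Constraint must be active: 8*x = -9
x* = -9/8 = -1.125
lambda = (2*1*(-1.125) + 10)/8 = 0.9688
Step 3: Compute optimal value.
f(x*) = 1*(-1.125)^2 + 10*(-1.125) = -9.9844


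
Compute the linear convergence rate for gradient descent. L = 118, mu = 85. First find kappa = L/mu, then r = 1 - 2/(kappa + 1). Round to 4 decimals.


Step 1: Compute the condition number.
kappa = L/mu = 118/85 = 1.3882
Step 2: Compute the convergence rate.
r = 1 - 2/(kappa + 1) = 1 - 2*mu/(L + mu) = (L - mu)/(L + mu) = 33/203 = 0.1626


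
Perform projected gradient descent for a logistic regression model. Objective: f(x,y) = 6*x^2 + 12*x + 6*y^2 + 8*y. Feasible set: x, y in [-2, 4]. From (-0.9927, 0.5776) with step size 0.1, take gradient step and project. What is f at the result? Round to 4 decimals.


Step 1: Compute gradient at (-0.9927, 0.5776).
grad_x = 2*6*-0.9927 + 12 = 0.0876
grad_y = 2*6*0.5776 + 8 = 14.9312
Step 2: Gradient step.
x_raw = -0.9927 - 0.1*0.0876 = -1.0015
y_raw = 0.5776 - 0.1*14.9312 = -0.9155
Step 3: Project onto [-2, 4].
x_proj = clip(-1.0015) = -1.0015
y_proj = clip(-0.9155) = -0.9155
Step 4: Evaluate f.
f(-1.0015, -0.9155) = -8.2951


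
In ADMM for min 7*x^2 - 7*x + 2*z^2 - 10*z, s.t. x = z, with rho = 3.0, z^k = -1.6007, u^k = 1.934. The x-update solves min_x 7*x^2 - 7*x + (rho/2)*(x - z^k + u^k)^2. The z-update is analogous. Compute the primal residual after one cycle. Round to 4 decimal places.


ADMM iteration with rho = 3.0, z^k = -1.6007, u^k = 1.934
Step 1: x-update.
Minimize 7*x^2 - 7*x + (3.0/2)*(x + 1.6007 + 1.934)^2
FOC: (2*7 + 3.0)*x = 7 + 3.0*(-1.6007 - 1.934)
x^{k+1} = -0.212
Step 2: z-update.
Minimize 2*z^2 - 10*z + (3.0/2)*(-0.212 - z + 1.934)^2
FOC: (2*2 + 3.0)*z = 10 + 3.0*(-0.212 + 1.934)
z^{k+1} = 2.1666
Step 3: u-update.
u^{k+1} = 1.934 - 0.212 - 2.1666 = -0.4446
Step 4: Primal residual = |-0.212 - 2.1666| = 2.3786
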